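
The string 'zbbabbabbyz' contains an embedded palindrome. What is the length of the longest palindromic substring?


Scanning 'zbbabbabbyz' for palindromic substrings.
Substring at positions 1-8: 'bbabbabb'.
Check: reverse('bbabbabb') = 'bbabbabb' -> palindrome confirmed.
Neighbouring characters ('z' / 'y') break symmetry, so it cannot extend further.
No longer palindromic substring exists; longest length = 8

8


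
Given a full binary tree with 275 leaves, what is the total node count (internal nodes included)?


Leaf nodes (terminals): 275
Internal nodes = n - 1 = 275 - 1 = 274
Total = leaves + internal = 275 + 274 = 549

549


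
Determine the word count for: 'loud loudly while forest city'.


Counting words by splitting on spaces:
  Word 1: 'loud'
  Word 2: 'loudly'
  Word 3: 'while'
  Word 4: 'forest'
  Word 5: 'city'
Total words: 5

5


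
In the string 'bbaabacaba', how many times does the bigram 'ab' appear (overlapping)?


Scanning 'bbaabacaba' for bigram 'ab':
  Position 0: 'bb' -> no
  Position 1: 'ba' -> no
  Position 2: 'aa' -> no
  Position 3: 'ab' -> MATCH
  Position 4: 'ba' -> no
  Position 5: 'ac' -> no
  Position 6: 'ca' -> no
  Position 7: 'ab' -> MATCH
  Position 8: 'ba' -> no
Total matches: 2

2


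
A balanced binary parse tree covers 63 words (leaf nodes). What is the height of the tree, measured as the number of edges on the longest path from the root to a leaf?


In a balanced binary tree with n leaves the deepest leaf is ceil(log2(n)) edges below the root.
log2(63) = 5.9773
ceil(5.9773) = 6
height (edges) = 6

6


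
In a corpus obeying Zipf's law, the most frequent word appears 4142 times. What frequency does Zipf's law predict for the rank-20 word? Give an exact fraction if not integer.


Zipf's law: freq(rank) = f1 / rank
f1 = 4142, rank = 20
freq = 4142 / 20
GCD(4142, 20) = 2
Simplified: 2071/10

2071/10


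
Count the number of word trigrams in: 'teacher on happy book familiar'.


Word trigrams from [5] words:
  Trigram 1: (teacher on happy)
  Trigram 2: (on happy book)
  Trigram 3: (happy book familiar)
Total word trigrams: 5 - 2 = 3

3


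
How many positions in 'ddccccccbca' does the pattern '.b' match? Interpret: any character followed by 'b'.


Pattern: .b means any character followed by 'b'.
Scanning 'ddccccccbca' position-by-position:
  Pos 0: window 'dd' -> no
  Pos 1: window 'dc' -> no
  Pos 2: window 'cc' -> no
  Pos 3: window 'cc' -> no
  Pos 4: window 'cc' -> no
  Pos 5: window 'cc' -> no
  Pos 6: window 'cc' -> no
  Pos 7: window 'cb' -> MATCH
  Pos 8: window 'bc' -> no
  Pos 9: window 'ca' -> no
  Pos 10: window 'a' -> no
Total matches: 1

1


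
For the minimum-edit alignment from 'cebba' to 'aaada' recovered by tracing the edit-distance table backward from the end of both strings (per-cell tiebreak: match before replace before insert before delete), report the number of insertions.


Edit distance = 4. Backtracking from cell (5, 5) with preference match > replace > insert > delete,
then listing the resulting alignment 'cebba' -> 'aaada' left to right:
  Step 1: replace c->a
  Step 2: replace e->a
  Step 3: replace b->a
  Step 4: replace b->d
  Step 5: keep 'a'
Total insertions: 0

0


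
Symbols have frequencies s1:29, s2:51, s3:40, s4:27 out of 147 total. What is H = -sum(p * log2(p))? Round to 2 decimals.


Computing entropy H = -sum(p_i * log2(p_i)):
  s1: p = 29/147 = 0.1973, -p*log2(p) = 0.4620
  s2: p = 51/147 = 0.3469, -p*log2(p) = 0.5299
  s3: p = 40/147 = 0.2721, -p*log2(p) = 0.5110
  s4: p = 27/147 = 0.1837, -p*log2(p) = 0.4490
H = sum of terms = 1.9519
Rounded to 2 decimals: 1.95

1.95


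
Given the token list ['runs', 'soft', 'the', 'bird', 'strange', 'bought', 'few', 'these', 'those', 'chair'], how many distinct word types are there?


Listing all tokens and tracking unique types:
  Token 1: 'runs' -> NEW (unique so far: 1)
  Token 2: 'soft' -> NEW (unique so far: 2)
  Token 3: 'the' -> NEW (unique so far: 3)
  Token 4: 'bird' -> NEW (unique so far: 4)
  Token 5: 'strange' -> NEW (unique so far: 5)
  Token 6: 'bought' -> NEW (unique so far: 6)
  Token 7: 'few' -> NEW (unique so far: 7)
  Token 8: 'these' -> NEW (unique so far: 8)
  Token 9: 'those' -> NEW (unique so far: 9)
  Token 10: 'chair' -> NEW (unique so far: 10)
Unique types: ('bird', 'bought', 'chair', 'few', 'runs', 'soft', 'strange', 'the', 'these', 'those')
Vocabulary size: 10

10


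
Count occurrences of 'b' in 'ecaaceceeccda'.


Scanning 'ecaaceceeccda' for 'b':
  No matches found.
Total occurrences of 'b': 0

0


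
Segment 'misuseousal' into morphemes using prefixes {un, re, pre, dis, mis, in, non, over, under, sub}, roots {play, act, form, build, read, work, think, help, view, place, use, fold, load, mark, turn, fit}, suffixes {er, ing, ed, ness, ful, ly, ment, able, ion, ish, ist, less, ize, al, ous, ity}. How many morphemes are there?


Segmenting 'misuseousal' against the inventory:
  'mis' -> prefix (morpheme 1)
  'use' -> root (morpheme 2)
  'ous' -> suffix (morpheme 3)
  'al' -> suffix (morpheme 4)
Total morphemes: 4

4


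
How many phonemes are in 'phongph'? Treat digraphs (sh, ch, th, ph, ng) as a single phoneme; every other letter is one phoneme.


Parsing 'phongph' greedily, digraphs first:
  'ph' -> digraph (1 consonant phoneme) (phonemes so far: 1)
  'o' -> vowel phoneme (phonemes so far: 2)
  'ng' -> digraph (1 consonant phoneme) (phonemes so far: 3)
  'ph' -> digraph (1 consonant phoneme) (phonemes so far: 4)
Total phonemes: 4

4


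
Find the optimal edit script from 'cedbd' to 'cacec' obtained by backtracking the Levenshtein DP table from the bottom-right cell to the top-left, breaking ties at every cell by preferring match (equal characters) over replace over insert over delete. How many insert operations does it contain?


Edit distance = 4. Backtracking from cell (5, 5) with preference match > replace > insert > delete,
then listing the resulting alignment 'cedbd' -> 'cacec' left to right:
  Step 1: keep 'c'
  Step 2: replace e->a
  Step 3: replace d->c
  Step 4: replace b->e
  Step 5: replace d->c
Total insertions: 0

0


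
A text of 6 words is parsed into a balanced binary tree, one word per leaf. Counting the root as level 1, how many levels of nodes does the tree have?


In a balanced binary tree with n leaves the deepest leaf is ceil(log2(n)) edges below the root,
so counting node levels inclusive of root and leaves gives ceil(log2(n)) + 1 levels.
log2(6) = 2.5850
ceil(2.5850) = 3
levels = 3 + 1 = 4

4


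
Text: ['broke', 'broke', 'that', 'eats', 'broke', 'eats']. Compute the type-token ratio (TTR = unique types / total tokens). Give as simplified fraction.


Tokens: 6
Unique types: ('broke', 'eats', 'that') = 3
TTR = 3/6
Simplify: divide both by 3 -> 1/2
TTR = 1/2

1/2


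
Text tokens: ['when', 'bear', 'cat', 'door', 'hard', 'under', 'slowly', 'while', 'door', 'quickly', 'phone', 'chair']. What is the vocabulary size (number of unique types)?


Listing all tokens and tracking unique types:
  Token 1: 'when' -> NEW (unique so far: 1)
  Token 2: 'bear' -> NEW (unique so far: 2)
  Token 3: 'cat' -> NEW (unique so far: 3)
  Token 4: 'door' -> NEW (unique so far: 4)
  Token 5: 'hard' -> NEW (unique so far: 5)
  Token 6: 'under' -> NEW (unique so far: 6)
  Token 7: 'slowly' -> NEW (unique so far: 7)
  Token 8: 'while' -> NEW (unique so far: 8)
  Token 9: 'door' -> duplicate (unique so far: 8)
  Token 10: 'quickly' -> NEW (unique so far: 9)
  Token 11: 'phone' -> NEW (unique so far: 10)
  Token 12: 'chair' -> NEW (unique so far: 11)
Unique types: ('bear', 'cat', 'chair', 'door', 'hard', 'phone', 'quickly', 'slowly', 'under', 'when', 'while')
Vocabulary size: 11

11


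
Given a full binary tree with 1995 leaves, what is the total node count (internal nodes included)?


Leaf nodes (terminals): 1995
Internal nodes = n - 1 = 1995 - 1 = 1994
Total = leaves + internal = 1995 + 1994 = 3989

3989


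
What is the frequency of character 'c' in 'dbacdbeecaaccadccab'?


Scanning 'dbacdbeecaaccadccab' for 'c':
  Position 3: 'c' -> MATCH (count: 1)
  Position 8: 'c' -> MATCH (count: 2)
  Position 11: 'c' -> MATCH (count: 3)
  Position 12: 'c' -> MATCH (count: 4)
  Position 15: 'c' -> MATCH (count: 5)
  Position 16: 'c' -> MATCH (count: 6)
Total occurrences of 'c': 6

6


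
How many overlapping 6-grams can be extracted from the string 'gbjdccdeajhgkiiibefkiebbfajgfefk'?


String 'gbjdccdeajhgkiiibefkiebbfajgfefk' has length L = 32.
Number of overlapping n-grams = L - n + 1
Substituting: 32 - 6 + 1 = 27

27


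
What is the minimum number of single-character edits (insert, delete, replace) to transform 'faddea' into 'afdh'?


Building DP table for s1='faddea' (len 6) and s2='afdh' (len 4):
       a  f  d  h
    0  1  2  3  4
  f 1  1  1  2  3
  a 2  1  2  2  3
  d 3  2  2  2  3
  d 4  3  3  2  3
  e 5  4  4  3  3
  a 6  5  5  4  4
Edit distance = dp[6][4] = 4

4


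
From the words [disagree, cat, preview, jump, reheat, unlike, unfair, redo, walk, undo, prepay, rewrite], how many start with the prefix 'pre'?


Checking each word for prefix 'pre':
  'disagree' -> no (count: 0)
  'cat' -> no (count: 0)
  'preview' -> YES, starts with 'pre' (count: 1)
  'jump' -> no (count: 1)
  'reheat' -> no (count: 1)
  'unlike' -> no (count: 1)
  'unfair' -> no (count: 1)
  'redo' -> no (count: 1)
  'walk' -> no (count: 1)
  'undo' -> no (count: 1)
  'prepay' -> YES, starts with 'pre' (count: 2)
  'rewrite' -> no (count: 2)
Total with prefix 'pre': 2

2


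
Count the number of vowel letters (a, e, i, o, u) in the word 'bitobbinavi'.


Scanning each character of 'bitobbinavi':
  Position 1: 'b' -> consonant (running count: 0)
  Position 2: 'i' -> vowel (running count: 1)
  Position 3: 't' -> consonant (running count: 1)
  Position 4: 'o' -> vowel (running count: 2)
  Position 5: 'b' -> consonant (running count: 2)
  Position 6: 'b' -> consonant (running count: 2)
  Position 7: 'i' -> vowel (running count: 3)
  Position 8: 'n' -> consonant (running count: 3)
  Position 9: 'a' -> vowel (running count: 4)
  Position 10: 'v' -> consonant (running count: 4)
  Position 11: 'i' -> vowel (running count: 5)
Total vowels: 5

5


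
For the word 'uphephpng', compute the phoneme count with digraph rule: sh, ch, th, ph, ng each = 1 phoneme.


Parsing 'uphephpng' greedily, digraphs first:
  'u' -> vowel phoneme (phonemes so far: 1)
  'ph' -> digraph (1 consonant phoneme) (phonemes so far: 2)
  'e' -> vowel phoneme (phonemes so far: 3)
  'ph' -> digraph (1 consonant phoneme) (phonemes so far: 4)
  'p' -> consonant phoneme (phonemes so far: 5)
  'ng' -> digraph (1 consonant phoneme) (phonemes so far: 6)
Total phonemes: 6

6


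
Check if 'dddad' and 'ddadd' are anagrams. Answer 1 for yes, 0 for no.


Sort characters of 'dddad': 'adddd'
Sort characters of 'ddadd': 'adddd'
Sorted forms match -> they ARE anagrams
Result: 1

1


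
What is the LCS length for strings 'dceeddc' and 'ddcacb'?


DP table for LCS of 'dceeddc' and 'ddcacb':
       d  d  c  a  c  b
    0  0  0  0  0  0  0
  d 0  1  1  1  1  1  1
  c 0  1  1  2  2  2  2
  e 0  1  1  2  2  2  2
  e 0  1  1  2  2  2  2
  d 0  1  2  2  2  2  2
  d 0  1  2  2  2  2  2
  c 0  1  2  3  3  3  3
LCS: 'dcc'
LCS length = 3

3


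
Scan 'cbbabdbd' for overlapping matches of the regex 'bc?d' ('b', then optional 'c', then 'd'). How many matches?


Pattern: bc?d means 'b', then optional 'c', then 'd'.
Scanning 'cbbabdbd' position-by-position:
  Pos 0: window 'cbb' -> no
  Pos 1: window 'bba' -> no
  Pos 2: window 'bab' -> no
  Pos 3: window 'abd' -> no
  Pos 4: window 'bdb' -> MATCH
  Pos 5: window 'dbd' -> no
  Pos 6: window 'bd' -> MATCH
  Pos 7: window 'd' -> no
Total matches: 2

2


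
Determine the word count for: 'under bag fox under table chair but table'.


Counting words by splitting on spaces:
  Word 1: 'under'
  Word 2: 'bag'
  Word 3: 'fox'
  Word 4: 'under'
  Word 5: 'table'
  Word 6: 'chair'
  Word 7: 'but'
  Word 8: 'table'
Total words: 8

8


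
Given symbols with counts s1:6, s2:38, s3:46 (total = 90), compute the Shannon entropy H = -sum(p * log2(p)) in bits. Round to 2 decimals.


Computing entropy H = -sum(p_i * log2(p_i)):
  s1: p = 6/90 = 0.0667, -p*log2(p) = 0.2605
  s2: p = 38/90 = 0.4222, -p*log2(p) = 0.5252
  s3: p = 46/90 = 0.5111, -p*log2(p) = 0.4949
H = sum of terms = 1.2806
Rounded to 2 decimals: 1.28

1.28


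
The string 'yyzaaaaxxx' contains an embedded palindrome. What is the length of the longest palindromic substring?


Scanning 'yyzaaaaxxx' for palindromic substrings.
Substring at positions 3-6: 'aaaa'.
Check: reverse('aaaa') = 'aaaa' -> palindrome confirmed.
Neighbouring characters ('z' / 'x') break symmetry, so it cannot extend further.
No longer palindromic substring exists; longest length = 4

4


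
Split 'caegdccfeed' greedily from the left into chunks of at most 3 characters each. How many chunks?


'caegdccfeed' has 11 characters.
Chunking with max size 3:
  Chunk 1: 'cae' (positions 0-2)
  Chunk 2: 'gdc' (positions 3-5)
  Chunk 3: 'cfe' (positions 6-8)
  Chunk 4: 'ed' (positions 9-10)
Total chunks: ceil(11 / 3) = 4

4


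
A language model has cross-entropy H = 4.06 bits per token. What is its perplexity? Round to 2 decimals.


Perplexity formula: PP = 2^H
H = 4.06
PP = 2^4.06
Decompose: 2^4.06 = 2^4 * 2^0.06
2^4 = 16, 2^0.06 ~ 1.0424658
PP ~ 16 * 1.0424658 = 16.6794528
Rounded to 2 decimals: 16.68

16.68


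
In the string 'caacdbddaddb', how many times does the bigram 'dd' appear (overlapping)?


Scanning 'caacdbddaddb' for bigram 'dd':
  Position 0: 'ca' -> no
  Position 1: 'aa' -> no
  Position 2: 'ac' -> no
  Position 3: 'cd' -> no
  Position 4: 'db' -> no
  Position 5: 'bd' -> no
  Position 6: 'dd' -> MATCH
  Position 7: 'da' -> no
  Position 8: 'ad' -> no
  Position 9: 'dd' -> MATCH
  Position 10: 'db' -> no
Total matches: 2

2


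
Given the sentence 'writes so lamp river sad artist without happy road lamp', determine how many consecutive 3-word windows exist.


Word trigrams from [10] words:
  Trigram 1: (writes so lamp)
  Trigram 2: (so lamp river)
  Trigram 3: (lamp river sad)
  Trigram 4: (river sad artist)
  Trigram 5: (sad artist without)
  Trigram 6: (artist without happy)
  Trigram 7: (without happy road)
  Trigram 8: (happy road lamp)
Total word trigrams: 10 - 2 = 8

8


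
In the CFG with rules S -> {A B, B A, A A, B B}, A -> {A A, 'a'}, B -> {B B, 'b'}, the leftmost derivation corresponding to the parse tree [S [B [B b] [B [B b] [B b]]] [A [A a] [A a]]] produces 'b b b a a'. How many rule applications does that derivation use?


Every bracketed nonterminal node [X ...] in the tree is produced by exactly one rule application.
Reading the tree off as a leftmost derivation:
  Step 1: S  =>  B A   (applied S -> B A)
  Step 2: B A  =>  B B A   (applied B -> B B)
  Step 3: B B A  =>  b B A   (applied B -> b)
  Step 4: b B A  =>  b B B A   (applied B -> B B)
  Step 5: b B B A  =>  b b B A   (applied B -> b)
  Step 6: b b B A  =>  b b b A   (applied B -> b)
  Step 7: b b b A  =>  b b b A A   (applied A -> A A)
  Step 8: b b b A A  =>  b b b a A   (applied A -> a)
  Step 9: b b b a A  =>  b b b a a   (applied A -> a)
Final yield: b b b a a
Total rewrite steps: 9

9


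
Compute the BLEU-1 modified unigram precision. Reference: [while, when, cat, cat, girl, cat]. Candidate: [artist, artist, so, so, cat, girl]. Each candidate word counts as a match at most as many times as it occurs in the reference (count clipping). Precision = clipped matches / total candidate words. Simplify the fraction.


Reference word counts: {'cat': 3, 'girl': 1, 'when': 1, 'while': 1}
Checking each candidate word (with clipping):
  'artist' -> not in reference -> no match (matches: 0)
  'artist' -> not in reference -> no match (matches: 0)
  'so' -> not in reference -> no match (matches: 0)
  'so' -> not in reference -> no match (matches: 0)
  'cat' -> in reference (ref count 3, used 1/3) -> match (matches: 1)
  'girl' -> in reference (ref count 1, used 1/1) -> match (matches: 2)
Clipped matches: 2, Candidate length: 6
Precision = 2/6 = 1/3

1/3


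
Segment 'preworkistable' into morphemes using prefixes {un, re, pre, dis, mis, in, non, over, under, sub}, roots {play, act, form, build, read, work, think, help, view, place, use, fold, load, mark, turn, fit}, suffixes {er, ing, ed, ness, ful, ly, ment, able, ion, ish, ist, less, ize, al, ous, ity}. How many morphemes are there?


Segmenting 'preworkistable' against the inventory:
  'pre' -> prefix (morpheme 1)
  'work' -> root (morpheme 2)
  'ist' -> suffix (morpheme 3)
  'able' -> suffix (morpheme 4)
Total morphemes: 4

4


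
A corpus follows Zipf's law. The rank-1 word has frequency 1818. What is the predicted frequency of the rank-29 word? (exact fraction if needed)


Zipf's law: freq(rank) = f1 / rank
f1 = 1818, rank = 29
freq = 1818 / 29
GCD(1818, 29) = 1
Simplified: 1818/29

1818/29


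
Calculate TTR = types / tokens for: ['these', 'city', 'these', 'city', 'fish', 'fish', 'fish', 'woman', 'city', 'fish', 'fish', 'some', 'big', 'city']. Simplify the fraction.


Tokens: 14
Unique types: ('big', 'city', 'fish', 'some', 'these', 'woman') = 6
TTR = 6/14
Simplify: divide both by 2 -> 3/7
TTR = 3/7

3/7


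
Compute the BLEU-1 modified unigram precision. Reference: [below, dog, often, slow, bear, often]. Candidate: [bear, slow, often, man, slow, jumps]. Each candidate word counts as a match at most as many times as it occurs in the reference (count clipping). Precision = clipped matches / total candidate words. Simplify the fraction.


Reference word counts: {'bear': 1, 'below': 1, 'dog': 1, 'often': 2, 'slow': 1}
Checking each candidate word (with clipping):
  'bear' -> in reference (ref count 1, used 1/1) -> match (matches: 1)
  'slow' -> in reference (ref count 1, used 1/1) -> match (matches: 2)
  'often' -> in reference (ref count 2, used 1/2) -> match (matches: 3)
  'man' -> not in reference -> no match (matches: 3)
  'slow' -> ref count 1 already used up (1/1) -> clipped, no match (matches: 3)
  'jumps' -> not in reference -> no match (matches: 3)
Clipped matches: 3, Candidate length: 6
Precision = 3/6 = 1/2

1/2


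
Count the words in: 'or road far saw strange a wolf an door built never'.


Counting words by splitting on spaces:
  Word 1: 'or'
  Word 2: 'road'
  Word 3: 'far'
  Word 4: 'saw'
  Word 5: 'strange'
  Word 6: 'a'
  Word 7: 'wolf'
  Word 8: 'an'
  Word 9: 'door'
  Word 10: 'built'
  Word 11: 'never'
Total words: 11

11


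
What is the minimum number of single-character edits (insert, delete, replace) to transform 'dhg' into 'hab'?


Building DP table for s1='dhg' (len 3) and s2='hab' (len 3):
       h  a  b
    0  1  2  3
  d 1  1  2  3
  h 2  1  2  3
  g 3  2  2  3
Edit distance = dp[3][3] = 3

3


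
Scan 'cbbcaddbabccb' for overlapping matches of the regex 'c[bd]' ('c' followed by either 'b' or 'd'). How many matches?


Pattern: c[bd] means 'c' followed by either 'b' or 'd'.
Scanning 'cbbcaddbabccb' position-by-position:
  Pos 0: window 'cb' -> MATCH
  Pos 1: window 'bb' -> no
  Pos 2: window 'bc' -> no
  Pos 3: window 'ca' -> no
  Pos 4: window 'ad' -> no
  Pos 5: window 'dd' -> no
  Pos 6: window 'db' -> no
  Pos 7: window 'ba' -> no
  Pos 8: window 'ab' -> no
  Pos 9: window 'bc' -> no
  Pos 10: window 'cc' -> no
  Pos 11: window 'cb' -> MATCH
  Pos 12: window 'b' -> no
Total matches: 2

2


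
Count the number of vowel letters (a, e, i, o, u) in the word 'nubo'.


Scanning each character of 'nubo':
  Position 1: 'n' -> consonant (running count: 0)
  Position 2: 'u' -> vowel (running count: 1)
  Position 3: 'b' -> consonant (running count: 1)
  Position 4: 'o' -> vowel (running count: 2)
Total vowels: 2

2


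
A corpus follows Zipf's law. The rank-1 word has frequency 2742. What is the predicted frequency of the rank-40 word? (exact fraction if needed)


Zipf's law: freq(rank) = f1 / rank
f1 = 2742, rank = 40
freq = 2742 / 40
GCD(2742, 40) = 2
Simplified: 1371/20

1371/20


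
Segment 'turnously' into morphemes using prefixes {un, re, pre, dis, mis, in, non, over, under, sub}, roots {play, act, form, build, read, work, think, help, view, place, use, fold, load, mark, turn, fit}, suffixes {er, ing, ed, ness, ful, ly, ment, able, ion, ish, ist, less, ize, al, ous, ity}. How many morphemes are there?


Segmenting 'turnously' against the inventory:
  'turn' -> root (morpheme 1)
  'ous' -> suffix (morpheme 2)
  'ly' -> suffix (morpheme 3)
Total morphemes: 3

3


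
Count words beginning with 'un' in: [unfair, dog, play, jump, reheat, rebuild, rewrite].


Checking each word for prefix 'un':
  'unfair' -> YES, starts with 'un' (count: 1)
  'dog' -> no (count: 1)
  'play' -> no (count: 1)
  'jump' -> no (count: 1)
  'reheat' -> no (count: 1)
  'rebuild' -> no (count: 1)
  'rewrite' -> no (count: 1)
Total with prefix 'un': 1

1


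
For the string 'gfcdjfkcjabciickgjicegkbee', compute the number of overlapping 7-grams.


String 'gfcdjfkcjabciickgjicegkbee' has length L = 26.
Number of overlapping n-grams = L - n + 1
Substituting: 26 - 7 + 1 = 20

20


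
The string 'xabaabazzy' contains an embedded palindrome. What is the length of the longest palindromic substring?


Scanning 'xabaabazzy' for palindromic substrings.
Substring at positions 1-6: 'abaaba'.
Check: reverse('abaaba') = 'abaaba' -> palindrome confirmed.
Neighbouring characters ('x' / 'z') break symmetry, so it cannot extend further.
No longer palindromic substring exists; longest length = 6

6


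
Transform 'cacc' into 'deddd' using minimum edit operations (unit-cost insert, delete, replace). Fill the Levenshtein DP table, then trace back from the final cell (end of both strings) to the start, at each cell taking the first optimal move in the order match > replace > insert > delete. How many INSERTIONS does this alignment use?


Edit distance = 5. Backtracking from cell (4, 5) with preference match > replace > insert > delete,
then listing the resulting alignment 'cacc' -> 'deddd' left to right:
  Step 1: insert 'd' [insertion #1]
  Step 2: replace c->e
  Step 3: replace a->d
  Step 4: replace c->d
  Step 5: replace c->d
Total insertions: 1

1


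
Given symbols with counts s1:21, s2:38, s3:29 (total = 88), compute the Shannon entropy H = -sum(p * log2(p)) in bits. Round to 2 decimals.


Computing entropy H = -sum(p_i * log2(p_i)):
  s1: p = 21/88 = 0.2386, -p*log2(p) = 0.4933
  s2: p = 38/88 = 0.4318, -p*log2(p) = 0.5231
  s3: p = 29/88 = 0.3295, -p*log2(p) = 0.5278
H = sum of terms = 1.5442
Rounded to 2 decimals: 1.54

1.54


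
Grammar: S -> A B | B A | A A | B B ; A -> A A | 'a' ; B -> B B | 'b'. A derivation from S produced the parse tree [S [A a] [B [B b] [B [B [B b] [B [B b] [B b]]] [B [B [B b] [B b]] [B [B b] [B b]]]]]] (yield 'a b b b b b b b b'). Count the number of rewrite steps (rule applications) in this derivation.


Every bracketed nonterminal node [X ...] in the tree is produced by exactly one rule application.
Reading the tree off as a leftmost derivation:
  Step 1: S  =>  A B   (applied S -> A B)
  Step 2: A B  =>  a B   (applied A -> a)
  Step 3: a B  =>  a B B   (applied B -> B B)
  Step 4: a B B  =>  a b B   (applied B -> b)
  Step 5: a b B  =>  a b B B   (applied B -> B B)
  Step 6: a b B B  =>  a b B B B   (applied B -> B B)
  Step 7: a b B B B  =>  a b b B B   (applied B -> b)
  Step 8: a b b B B  =>  a b b B B B   (applied B -> B B)
  Step 9: a b b B B B  =>  a b b b B B   (applied B -> b)
  Step 10: a b b b B B  =>  a b b b b B   (applied B -> b)
  Step 11: a b b b b B  =>  a b b b b B B   (applied B -> B B)
  Step 12: a b b b b B B  =>  a b b b b B B B   (applied B -> B B)
  Step 13: a b b b b B B B  =>  a b b b b b B B   (applied B -> b)
  Step 14: a b b b b b B B  =>  a b b b b b b B   (applied B -> b)
  Step 15: a b b b b b b B  =>  a b b b b b b B B   (applied B -> B B)
  Step 16: a b b b b b b B B  =>  a b b b b b b b B   (applied B -> b)
  Step 17: a b b b b b b b B  =>  a b b b b b b b b   (applied B -> b)
Final yield: a b b b b b b b b
Total rewrite steps: 17

17


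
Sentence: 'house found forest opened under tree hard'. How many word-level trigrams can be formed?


Word trigrams from [7] words:
  Trigram 1: (house found forest)
  Trigram 2: (found forest opened)
  Trigram 3: (forest opened under)
  Trigram 4: (opened under tree)
  Trigram 5: (under tree hard)
Total word trigrams: 7 - 2 = 5

5


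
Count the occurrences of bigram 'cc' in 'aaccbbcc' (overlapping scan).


Scanning 'aaccbbcc' for bigram 'cc':
  Position 0: 'aa' -> no
  Position 1: 'ac' -> no
  Position 2: 'cc' -> MATCH
  Position 3: 'cb' -> no
  Position 4: 'bb' -> no
  Position 5: 'bc' -> no
  Position 6: 'cc' -> MATCH
Total matches: 2

2


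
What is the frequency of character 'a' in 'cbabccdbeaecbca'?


Scanning 'cbabccdbeaecbca' for 'a':
  Position 2: 'a' -> MATCH (count: 1)
  Position 9: 'a' -> MATCH (count: 2)
  Position 14: 'a' -> MATCH (count: 3)
Total occurrences of 'a': 3

3


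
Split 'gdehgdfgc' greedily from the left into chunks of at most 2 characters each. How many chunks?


'gdehgdfgc' has 9 characters.
Chunking with max size 2:
  Chunk 1: 'gd' (positions 0-1)
  Chunk 2: 'eh' (positions 2-3)
  Chunk 3: 'gd' (positions 4-5)
  Chunk 4: 'fg' (positions 6-7)
  Chunk 5: 'c' (positions 8-8)
Total chunks: ceil(9 / 2) = 5

5


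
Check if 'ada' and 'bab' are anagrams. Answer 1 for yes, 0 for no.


Sort characters of 'ada': 'aad'
Sort characters of 'bab': 'abb'
Sorted forms differ -> they are NOT anagrams
Result: 0

0


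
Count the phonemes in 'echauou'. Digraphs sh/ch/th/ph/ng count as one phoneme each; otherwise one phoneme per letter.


Parsing 'echauou' greedily, digraphs first:
  'e' -> vowel phoneme (phonemes so far: 1)
  'ch' -> digraph (1 consonant phoneme) (phonemes so far: 2)
  'a' -> vowel phoneme (phonemes so far: 3)
  'u' -> vowel phoneme (phonemes so far: 4)
  'o' -> vowel phoneme (phonemes so far: 5)
  'u' -> vowel phoneme (phonemes so far: 6)
Total phonemes: 6

6


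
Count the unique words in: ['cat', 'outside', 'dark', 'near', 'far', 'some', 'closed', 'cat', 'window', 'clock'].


Listing all tokens and tracking unique types:
  Token 1: 'cat' -> NEW (unique so far: 1)
  Token 2: 'outside' -> NEW (unique so far: 2)
  Token 3: 'dark' -> NEW (unique so far: 3)
  Token 4: 'near' -> NEW (unique so far: 4)
  Token 5: 'far' -> NEW (unique so far: 5)
  Token 6: 'some' -> NEW (unique so far: 6)
  Token 7: 'closed' -> NEW (unique so far: 7)
  Token 8: 'cat' -> duplicate (unique so far: 7)
  Token 9: 'window' -> NEW (unique so far: 8)
  Token 10: 'clock' -> NEW (unique so far: 9)
Unique types: ('cat', 'clock', 'closed', 'dark', 'far', 'near', 'outside', 'some', 'window')
Vocabulary size: 9

9


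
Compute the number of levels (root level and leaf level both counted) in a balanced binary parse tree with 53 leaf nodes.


In a balanced binary tree with n leaves the deepest leaf is ceil(log2(n)) edges below the root,
so counting node levels inclusive of root and leaves gives ceil(log2(n)) + 1 levels.
log2(53) = 5.7279
ceil(5.7279) = 6
levels = 6 + 1 = 7

7


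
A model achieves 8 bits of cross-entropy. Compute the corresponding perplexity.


Perplexity formula: PP = 2^H
H = 8
PP = 2^8
Steps: 2^1 = 2, 2^2 = 4, 2^3 = 8, 2^4 = 16, 2^5 = 32, 2^6 = 64, 2^7 = 128, 2^8 = 256
PP = 256

256


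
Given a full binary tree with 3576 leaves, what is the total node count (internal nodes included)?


Leaf nodes (terminals): 3576
Internal nodes = n - 1 = 3576 - 1 = 3575
Total = leaves + internal = 3576 + 3575 = 7151

7151


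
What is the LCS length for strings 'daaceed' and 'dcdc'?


DP table for LCS of 'daaceed' and 'dcdc':
       d  c  d  c
    0  0  0  0  0
  d 0  1  1  1  1
  a 0  1  1  1  1
  a 0  1  1  1  1
  c 0  1  2  2  2
  e 0  1  2  2  2
  e 0  1  2  2  2
  d 0  1  2  3  3
LCS: 'dcd'
LCS length = 3

3


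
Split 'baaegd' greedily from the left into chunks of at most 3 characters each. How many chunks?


'baaegd' has 6 characters.
Chunking with max size 3:
  Chunk 1: 'baa' (positions 0-2)
  Chunk 2: 'egd' (positions 3-5)
Total chunks: ceil(6 / 3) = 2

2


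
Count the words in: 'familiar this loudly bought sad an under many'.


Counting words by splitting on spaces:
  Word 1: 'familiar'
  Word 2: 'this'
  Word 3: 'loudly'
  Word 4: 'bought'
  Word 5: 'sad'
  Word 6: 'an'
  Word 7: 'under'
  Word 8: 'many'
Total words: 8

8


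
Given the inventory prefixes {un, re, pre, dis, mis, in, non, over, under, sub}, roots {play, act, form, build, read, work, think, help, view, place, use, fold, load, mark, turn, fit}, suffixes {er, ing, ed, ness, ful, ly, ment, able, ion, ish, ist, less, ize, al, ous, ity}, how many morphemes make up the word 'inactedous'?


Segmenting 'inactedous' against the inventory:
  'in' -> prefix (morpheme 1)
  'act' -> root (morpheme 2)
  'ed' -> suffix (morpheme 3)
  'ous' -> suffix (morpheme 4)
Total morphemes: 4

4


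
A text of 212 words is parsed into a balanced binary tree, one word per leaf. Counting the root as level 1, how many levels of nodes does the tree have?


In a balanced binary tree with n leaves the deepest leaf is ceil(log2(n)) edges below the root,
so counting node levels inclusive of root and leaves gives ceil(log2(n)) + 1 levels.
log2(212) = 7.7279
ceil(7.7279) = 8
levels = 8 + 1 = 9

9


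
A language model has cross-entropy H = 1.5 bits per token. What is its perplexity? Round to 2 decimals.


Perplexity formula: PP = 2^H
H = 1.5
PP = 2^1.5
Decompose: 2^1.5 = 2^1 * 2^0.5 = 2^1 * sqrt(2)
2^1 = 2, sqrt(2) ~ 1.4142136
PP ~ 2 * 1.4142136 = 2.8284272
Rounded to 2 decimals: 2.83

2.83


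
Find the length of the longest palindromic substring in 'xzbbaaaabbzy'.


Scanning 'xzbbaaaabbzy' for palindromic substrings.
Substring at positions 1-10: 'zbbaaaabbz'.
Check: reverse('zbbaaaabbz') = 'zbbaaaabbz' -> palindrome confirmed.
Neighbouring characters ('x' / 'y') break symmetry, so it cannot extend further.
No longer palindromic substring exists; longest length = 10

10


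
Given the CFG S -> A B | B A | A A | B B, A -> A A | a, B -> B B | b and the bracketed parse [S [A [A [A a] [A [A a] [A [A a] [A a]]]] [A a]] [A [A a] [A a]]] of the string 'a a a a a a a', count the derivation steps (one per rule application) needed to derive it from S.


Every bracketed nonterminal node [X ...] in the tree is produced by exactly one rule application.
Reading the tree off as a leftmost derivation:
  Step 1: S  =>  A A   (applied S -> A A)
  Step 2: A A  =>  A A A   (applied A -> A A)
  Step 3: A A A  =>  A A A A   (applied A -> A A)
  Step 4: A A A A  =>  a A A A   (applied A -> a)
  Step 5: a A A A  =>  a A A A A   (applied A -> A A)
  Step 6: a A A A A  =>  a a A A A   (applied A -> a)
  Step 7: a a A A A  =>  a a A A A A   (applied A -> A A)
  Step 8: a a A A A A  =>  a a a A A A   (applied A -> a)
  Step 9: a a a A A A  =>  a a a a A A   (applied A -> a)
  Step 10: a a a a A A  =>  a a a a a A   (applied A -> a)
  Step 11: a a a a a A  =>  a a a a a A A   (applied A -> A A)
  Step 12: a a a a a A A  =>  a a a a a a A   (applied A -> a)
  Step 13: a a a a a a A  =>  a a a a a a a   (applied A -> a)
Final yield: a a a a a a a
Total rewrite steps: 13

13


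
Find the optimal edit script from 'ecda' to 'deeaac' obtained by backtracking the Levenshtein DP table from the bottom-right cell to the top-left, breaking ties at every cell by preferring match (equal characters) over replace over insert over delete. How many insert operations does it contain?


Edit distance = 4. Backtracking from cell (4, 6) with preference match > replace > insert > delete,
then listing the resulting alignment 'ecda' -> 'deeaac' left to right:
  Step 1: insert 'd' [insertion #1]
  Step 2: keep 'e'
  Step 3: replace c->e
  Step 4: replace d->a
  Step 5: keep 'a'
  Step 6: insert 'c' [insertion #2]
Total insertions: 2

2


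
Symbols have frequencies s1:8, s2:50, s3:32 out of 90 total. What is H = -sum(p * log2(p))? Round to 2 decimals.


Computing entropy H = -sum(p_i * log2(p_i)):
  s1: p = 8/90 = 0.0889, -p*log2(p) = 0.3104
  s2: p = 50/90 = 0.5556, -p*log2(p) = 0.4711
  s3: p = 32/90 = 0.3556, -p*log2(p) = 0.5304
H = sum of terms = 1.3119
Rounded to 2 decimals: 1.31

1.31


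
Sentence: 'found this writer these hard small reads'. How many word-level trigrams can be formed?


Word trigrams from [7] words:
  Trigram 1: (found this writer)
  Trigram 2: (this writer these)
  Trigram 3: (writer these hard)
  Trigram 4: (these hard small)
  Trigram 5: (hard small reads)
Total word trigrams: 7 - 2 = 5

5


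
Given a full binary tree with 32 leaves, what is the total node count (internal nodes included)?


Leaf nodes (terminals): 32
Internal nodes = n - 1 = 32 - 1 = 31
Total = leaves + internal = 32 + 31 = 63

63


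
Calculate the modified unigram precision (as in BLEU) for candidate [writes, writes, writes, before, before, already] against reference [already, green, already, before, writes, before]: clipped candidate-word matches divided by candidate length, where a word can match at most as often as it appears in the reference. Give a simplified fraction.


Reference word counts: {'already': 2, 'before': 2, 'green': 1, 'writes': 1}
Checking each candidate word (with clipping):
  'writes' -> in reference (ref count 1, used 1/1) -> match (matches: 1)
  'writes' -> ref count 1 already used up (1/1) -> clipped, no match (matches: 1)
  'writes' -> ref count 1 already used up (1/1) -> clipped, no match (matches: 1)
  'before' -> in reference (ref count 2, used 1/2) -> match (matches: 2)
  'before' -> in reference (ref count 2, used 2/2) -> match (matches: 3)
  'already' -> in reference (ref count 2, used 1/2) -> match (matches: 4)
Clipped matches: 4, Candidate length: 6
Precision = 4/6 = 2/3

2/3


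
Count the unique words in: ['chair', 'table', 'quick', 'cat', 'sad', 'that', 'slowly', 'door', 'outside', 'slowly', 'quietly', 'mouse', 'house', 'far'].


Listing all tokens and tracking unique types:
  Token 1: 'chair' -> NEW (unique so far: 1)
  Token 2: 'table' -> NEW (unique so far: 2)
  Token 3: 'quick' -> NEW (unique so far: 3)
  Token 4: 'cat' -> NEW (unique so far: 4)
  Token 5: 'sad' -> NEW (unique so far: 5)
  Token 6: 'that' -> NEW (unique so far: 6)
  Token 7: 'slowly' -> NEW (unique so far: 7)
  Token 8: 'door' -> NEW (unique so far: 8)
  Token 9: 'outside' -> NEW (unique so far: 9)
  Token 10: 'slowly' -> duplicate (unique so far: 9)
  Token 11: 'quietly' -> NEW (unique so far: 10)
  Token 12: 'mouse' -> NEW (unique so far: 11)
  Token 13: 'house' -> NEW (unique so far: 12)
  Token 14: 'far' -> NEW (unique so far: 13)
Unique types: ('cat', 'chair', 'door', 'far', 'house', 'mouse', 'outside', 'quick', 'quietly', 'sad', 'slowly', 'table', 'that')
Vocabulary size: 13

13


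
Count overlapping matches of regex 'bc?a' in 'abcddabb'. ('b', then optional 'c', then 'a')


Pattern: bc?a means 'b', then optional 'c', then 'a'.
Scanning 'abcddabb' position-by-position:
  Pos 0: window 'abc' -> no
  Pos 1: window 'bcd' -> no
  Pos 2: window 'cdd' -> no
  Pos 3: window 'dda' -> no
  Pos 4: window 'dab' -> no
  Pos 5: window 'abb' -> no
  Pos 6: window 'bb' -> no
  Pos 7: window 'b' -> no
Total matches: 0

0


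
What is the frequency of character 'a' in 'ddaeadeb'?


Scanning 'ddaeadeb' for 'a':
  Position 2: 'a' -> MATCH (count: 1)
  Position 4: 'a' -> MATCH (count: 2)
Total occurrences of 'a': 2

2


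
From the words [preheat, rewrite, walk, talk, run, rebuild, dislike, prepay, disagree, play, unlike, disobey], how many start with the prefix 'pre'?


Checking each word for prefix 'pre':
  'preheat' -> YES, starts with 'pre' (count: 1)
  'rewrite' -> no (count: 1)
  'walk' -> no (count: 1)
  'talk' -> no (count: 1)
  'run' -> no (count: 1)
  'rebuild' -> no (count: 1)
  'dislike' -> no (count: 1)
  'prepay' -> YES, starts with 'pre' (count: 2)
  'disagree' -> no (count: 2)
  'play' -> no (count: 2)
  'unlike' -> no (count: 2)
  'disobey' -> no (count: 2)
Total with prefix 'pre': 2

2


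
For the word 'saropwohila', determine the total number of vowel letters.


Scanning each character of 'saropwohila':
  Position 1: 's' -> consonant (running count: 0)
  Position 2: 'a' -> vowel (running count: 1)
  Position 3: 'r' -> consonant (running count: 1)
  Position 4: 'o' -> vowel (running count: 2)
  Position 5: 'p' -> consonant (running count: 2)
  Position 6: 'w' -> consonant (running count: 2)
  Position 7: 'o' -> vowel (running count: 3)
  Position 8: 'h' -> consonant (running count: 3)
  Position 9: 'i' -> vowel (running count: 4)
  Position 10: 'l' -> consonant (running count: 4)
  Position 11: 'a' -> vowel (running count: 5)
Total vowels: 5

5


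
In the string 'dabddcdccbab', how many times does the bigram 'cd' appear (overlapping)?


Scanning 'dabddcdccbab' for bigram 'cd':
  Position 0: 'da' -> no
  Position 1: 'ab' -> no
  Position 2: 'bd' -> no
  Position 3: 'dd' -> no
  Position 4: 'dc' -> no
  Position 5: 'cd' -> MATCH
  Position 6: 'dc' -> no
  Position 7: 'cc' -> no
  Position 8: 'cb' -> no
  Position 9: 'ba' -> no
  Position 10: 'ab' -> no
Total matches: 1

1


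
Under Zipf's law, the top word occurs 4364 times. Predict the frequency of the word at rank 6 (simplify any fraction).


Zipf's law: freq(rank) = f1 / rank
f1 = 4364, rank = 6
freq = 4364 / 6
GCD(4364, 6) = 2
Simplified: 2182/3

2182/3


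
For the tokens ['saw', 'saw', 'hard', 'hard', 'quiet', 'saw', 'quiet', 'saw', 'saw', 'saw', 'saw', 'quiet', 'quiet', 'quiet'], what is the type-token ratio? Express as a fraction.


Tokens: 14
Unique types: ('hard', 'quiet', 'saw') = 3
TTR = 3/14
Already in lowest terms.

3/14


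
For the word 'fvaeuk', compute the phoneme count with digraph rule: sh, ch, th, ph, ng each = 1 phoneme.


Parsing 'fvaeuk' greedily, digraphs first:
  'f' -> consonant phoneme (phonemes so far: 1)
  'v' -> consonant phoneme (phonemes so far: 2)
  'a' -> vowel phoneme (phonemes so far: 3)
  'e' -> vowel phoneme (phonemes so far: 4)
  'u' -> vowel phoneme (phonemes so far: 5)
  'k' -> consonant phoneme (phonemes so far: 6)
Total phonemes: 6

6


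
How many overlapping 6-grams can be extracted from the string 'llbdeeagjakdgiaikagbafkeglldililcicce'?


String 'llbdeeagjakdgiaikagbafkeglldililcicce' has length L = 37.
Number of overlapping n-grams = L - n + 1
Substituting: 37 - 6 + 1 = 32

32


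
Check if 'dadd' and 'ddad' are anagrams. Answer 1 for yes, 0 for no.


Sort characters of 'dadd': 'addd'
Sort characters of 'ddad': 'addd'
Sorted forms match -> they ARE anagrams
Result: 1

1


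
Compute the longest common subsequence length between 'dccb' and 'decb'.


DP table for LCS of 'dccb' and 'decb':
       d  e  c  b
    0  0  0  0  0
  d 0  1  1  1  1
  c 0  1  1  2  2
  c 0  1  1  2  2
  b 0  1  1  2  3
LCS: 'dcb'
LCS length = 3

3


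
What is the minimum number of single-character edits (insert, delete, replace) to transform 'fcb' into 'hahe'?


Building DP table for s1='fcb' (len 3) and s2='hahe' (len 4):
       h  a  h  e
    0  1  2  3  4
  f 1  1  2  3  4
  c 2  2  2  3  4
  b 3  3  3  3  4
Edit distance = dp[3][4] = 4

4


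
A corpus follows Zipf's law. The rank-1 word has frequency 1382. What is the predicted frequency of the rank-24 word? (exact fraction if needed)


Zipf's law: freq(rank) = f1 / rank
f1 = 1382, rank = 24
freq = 1382 / 24
GCD(1382, 24) = 2
Simplified: 691/12

691/12


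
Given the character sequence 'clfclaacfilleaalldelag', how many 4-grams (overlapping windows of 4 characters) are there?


String 'clfclaacfilleaalldelag' has length L = 22.
Number of overlapping n-grams = L - n + 1
Substituting: 22 - 4 + 1 = 19

19


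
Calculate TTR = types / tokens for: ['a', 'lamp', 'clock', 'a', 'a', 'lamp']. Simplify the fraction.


Tokens: 6
Unique types: ('a', 'clock', 'lamp') = 3
TTR = 3/6
Simplify: divide both by 3 -> 1/2
TTR = 1/2

1/2


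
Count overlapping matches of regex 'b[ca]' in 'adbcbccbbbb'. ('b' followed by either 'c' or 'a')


Pattern: b[ca] means 'b' followed by either 'c' or 'a'.
Scanning 'adbcbccbbbb' position-by-position:
  Pos 0: window 'ad' -> no
  Pos 1: window 'db' -> no
  Pos 2: window 'bc' -> MATCH
  Pos 3: window 'cb' -> no
  Pos 4: window 'bc' -> MATCH
  Pos 5: window 'cc' -> no
  Pos 6: window 'cb' -> no
  Pos 7: window 'bb' -> no
  Pos 8: window 'bb' -> no
  Pos 9: window 'bb' -> no
  Pos 10: window 'b' -> no
Total matches: 2

2
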